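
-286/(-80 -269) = 286/349 = 0.82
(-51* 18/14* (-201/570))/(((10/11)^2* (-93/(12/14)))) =-3721113/14430500 = -0.26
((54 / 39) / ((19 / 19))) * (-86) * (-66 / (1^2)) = 102168/13 = 7859.08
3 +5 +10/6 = 9.67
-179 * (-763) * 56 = 7648312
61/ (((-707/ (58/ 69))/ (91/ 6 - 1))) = -1.03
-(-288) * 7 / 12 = 168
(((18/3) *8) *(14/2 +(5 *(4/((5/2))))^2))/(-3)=-1136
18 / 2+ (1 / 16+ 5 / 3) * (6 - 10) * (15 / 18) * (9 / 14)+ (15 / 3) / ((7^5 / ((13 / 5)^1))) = 5.30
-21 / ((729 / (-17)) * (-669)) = -119/162567 = 0.00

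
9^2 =81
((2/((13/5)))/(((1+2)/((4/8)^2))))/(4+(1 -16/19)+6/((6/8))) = 95/18018 = 0.01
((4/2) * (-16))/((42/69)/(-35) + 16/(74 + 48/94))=-3221840/19869 = -162.15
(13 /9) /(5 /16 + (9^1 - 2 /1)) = 16/81 = 0.20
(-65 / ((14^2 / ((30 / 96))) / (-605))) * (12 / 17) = 44.26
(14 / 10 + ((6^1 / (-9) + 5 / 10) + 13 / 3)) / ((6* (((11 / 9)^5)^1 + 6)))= 0.11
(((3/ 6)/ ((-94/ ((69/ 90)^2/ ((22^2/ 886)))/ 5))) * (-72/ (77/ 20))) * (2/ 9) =468694/3941091 = 0.12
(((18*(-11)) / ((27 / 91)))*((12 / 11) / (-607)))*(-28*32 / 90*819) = -9778.95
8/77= 0.10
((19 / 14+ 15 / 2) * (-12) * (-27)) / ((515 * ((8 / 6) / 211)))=881.81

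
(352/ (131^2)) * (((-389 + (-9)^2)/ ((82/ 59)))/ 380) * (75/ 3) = -3997840/13368419 = -0.30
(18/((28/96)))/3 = 144/7 = 20.57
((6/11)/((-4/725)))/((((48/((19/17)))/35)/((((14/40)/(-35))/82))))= 19285/1962752 = 0.01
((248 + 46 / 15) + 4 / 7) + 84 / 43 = 1144966/4515 = 253.59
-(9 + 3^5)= -252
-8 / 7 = -1.14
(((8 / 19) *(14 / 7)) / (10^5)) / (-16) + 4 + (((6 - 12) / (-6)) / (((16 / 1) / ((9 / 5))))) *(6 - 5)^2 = 7813749/1900000 = 4.11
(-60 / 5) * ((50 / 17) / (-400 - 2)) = 100/1139 = 0.09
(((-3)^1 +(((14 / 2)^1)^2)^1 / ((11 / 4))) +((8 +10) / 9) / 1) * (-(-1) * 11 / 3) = 185/3 = 61.67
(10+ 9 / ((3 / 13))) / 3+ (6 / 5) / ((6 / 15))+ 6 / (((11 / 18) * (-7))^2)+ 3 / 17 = 5998499/302379 = 19.84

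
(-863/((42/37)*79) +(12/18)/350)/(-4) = 266039/110600 = 2.41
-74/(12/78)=-481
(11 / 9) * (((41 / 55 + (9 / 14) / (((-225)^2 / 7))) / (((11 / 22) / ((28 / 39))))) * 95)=3775604/30375 = 124.30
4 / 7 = 0.57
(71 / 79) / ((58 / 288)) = 10224/2291 = 4.46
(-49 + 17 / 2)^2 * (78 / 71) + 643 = 347185/142 = 2444.96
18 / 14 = 9/7 = 1.29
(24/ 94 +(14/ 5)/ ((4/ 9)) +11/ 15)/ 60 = 10277/84600 = 0.12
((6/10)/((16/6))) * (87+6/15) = 19.66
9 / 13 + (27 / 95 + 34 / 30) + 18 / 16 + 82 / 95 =24293/5928 = 4.10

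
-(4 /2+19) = -21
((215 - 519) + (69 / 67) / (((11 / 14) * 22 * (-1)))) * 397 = -978609367/8107 = -120711.65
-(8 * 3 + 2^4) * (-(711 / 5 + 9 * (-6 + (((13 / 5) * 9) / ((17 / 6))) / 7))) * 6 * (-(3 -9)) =16933536/119 = 142298.62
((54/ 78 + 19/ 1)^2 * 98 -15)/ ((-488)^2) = 6419993/40246336 = 0.16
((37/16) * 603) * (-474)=-5287707/8 = -660963.38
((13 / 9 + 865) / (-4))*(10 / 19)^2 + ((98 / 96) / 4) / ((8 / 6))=-49747999/831744 = -59.81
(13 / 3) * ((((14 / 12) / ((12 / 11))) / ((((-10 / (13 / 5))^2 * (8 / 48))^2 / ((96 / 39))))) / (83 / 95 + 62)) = 3798613/127265625 = 0.03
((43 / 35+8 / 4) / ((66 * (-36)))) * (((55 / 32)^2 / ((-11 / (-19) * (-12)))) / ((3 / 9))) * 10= 0.02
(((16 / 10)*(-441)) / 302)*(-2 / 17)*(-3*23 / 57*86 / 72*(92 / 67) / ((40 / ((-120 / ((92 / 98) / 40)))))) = 227960544/3267791 = 69.76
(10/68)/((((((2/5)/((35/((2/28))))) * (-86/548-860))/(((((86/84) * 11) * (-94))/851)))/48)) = 12.51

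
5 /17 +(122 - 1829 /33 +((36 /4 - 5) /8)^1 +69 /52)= 2004023/29172 = 68.70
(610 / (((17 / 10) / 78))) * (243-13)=109434000/17 = 6437294.12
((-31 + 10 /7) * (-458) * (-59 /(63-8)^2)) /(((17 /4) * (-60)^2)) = -310753/17998750 = -0.02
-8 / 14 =-4/7 = -0.57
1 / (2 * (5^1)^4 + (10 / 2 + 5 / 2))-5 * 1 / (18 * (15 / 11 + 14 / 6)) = -136861/1840980 = -0.07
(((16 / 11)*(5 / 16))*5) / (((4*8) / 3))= 75/352 = 0.21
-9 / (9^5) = -1/6561 = 0.00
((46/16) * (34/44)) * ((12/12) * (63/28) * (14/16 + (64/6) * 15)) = 411723/512 = 804.15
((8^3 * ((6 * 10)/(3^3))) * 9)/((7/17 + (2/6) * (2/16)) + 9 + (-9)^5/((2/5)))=-4177920/60226123 = -0.07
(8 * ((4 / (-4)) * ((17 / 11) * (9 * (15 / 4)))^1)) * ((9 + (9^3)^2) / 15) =-162623700/11 = -14783972.73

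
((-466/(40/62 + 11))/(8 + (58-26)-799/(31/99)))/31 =14446/28107821 = 0.00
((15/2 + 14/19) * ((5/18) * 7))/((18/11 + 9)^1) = 1.51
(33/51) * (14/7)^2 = 44/17 = 2.59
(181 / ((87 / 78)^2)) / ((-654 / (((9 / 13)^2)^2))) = -791694/15492061 = -0.05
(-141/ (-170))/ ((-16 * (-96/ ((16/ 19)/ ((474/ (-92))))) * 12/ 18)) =-1081/8165440 = 0.00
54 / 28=27/14 = 1.93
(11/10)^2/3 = 121/300 = 0.40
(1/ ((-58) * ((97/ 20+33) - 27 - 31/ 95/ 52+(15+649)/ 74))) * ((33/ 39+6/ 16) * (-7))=3124835/420163136 = 0.01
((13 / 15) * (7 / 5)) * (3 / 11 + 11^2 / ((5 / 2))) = 243607/4125 = 59.06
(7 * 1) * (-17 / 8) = -119/8 = -14.88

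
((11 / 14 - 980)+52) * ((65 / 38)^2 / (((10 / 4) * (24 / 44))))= -40219465/20216 = -1989.49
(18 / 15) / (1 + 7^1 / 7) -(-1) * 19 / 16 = 143/80 = 1.79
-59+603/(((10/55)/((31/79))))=196301/158 = 1242.41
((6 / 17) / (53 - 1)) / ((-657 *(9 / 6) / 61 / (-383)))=23363/145197 = 0.16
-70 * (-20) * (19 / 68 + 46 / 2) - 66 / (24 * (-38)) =84215787/2584 = 32591.25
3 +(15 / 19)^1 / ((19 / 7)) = 1188/361 = 3.29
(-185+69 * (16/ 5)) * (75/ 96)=895/32 = 27.97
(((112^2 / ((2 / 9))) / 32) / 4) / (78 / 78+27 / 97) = 42777/124 = 344.98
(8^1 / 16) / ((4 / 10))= 5/4 = 1.25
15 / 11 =1.36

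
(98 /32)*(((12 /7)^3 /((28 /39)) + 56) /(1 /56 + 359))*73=5522596/140735 = 39.24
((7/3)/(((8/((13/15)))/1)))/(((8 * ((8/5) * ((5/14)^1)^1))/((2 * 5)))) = 637/1152 = 0.55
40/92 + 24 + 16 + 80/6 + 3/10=37307/690 = 54.07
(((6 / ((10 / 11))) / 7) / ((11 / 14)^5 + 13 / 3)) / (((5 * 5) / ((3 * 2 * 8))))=365105664/934358125 = 0.39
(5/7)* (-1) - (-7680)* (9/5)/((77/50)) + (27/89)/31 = 272410162/30349 = 8975.92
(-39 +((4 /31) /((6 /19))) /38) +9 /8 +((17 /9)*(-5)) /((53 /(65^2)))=-93542189/118296 = -790.75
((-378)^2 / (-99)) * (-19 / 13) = 301644/143 = 2109.40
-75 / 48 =-25/16 = -1.56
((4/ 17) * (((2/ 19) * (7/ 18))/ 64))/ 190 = 7/8837280 = 0.00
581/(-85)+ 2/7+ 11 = 2648/595 = 4.45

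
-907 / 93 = -9.75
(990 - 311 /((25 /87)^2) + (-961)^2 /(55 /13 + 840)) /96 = -17.53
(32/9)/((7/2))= 64/63 = 1.02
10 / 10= 1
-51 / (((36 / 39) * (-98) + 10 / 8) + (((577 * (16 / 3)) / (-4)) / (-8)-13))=7956/943 = 8.44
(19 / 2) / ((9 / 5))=95/18 = 5.28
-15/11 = -1.36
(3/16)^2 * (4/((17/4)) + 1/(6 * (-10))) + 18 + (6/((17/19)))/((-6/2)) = 1374989/87040 = 15.80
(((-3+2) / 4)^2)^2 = 1/256 = 0.00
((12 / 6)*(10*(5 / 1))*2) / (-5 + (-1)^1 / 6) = -1200/31 = -38.71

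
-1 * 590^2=-348100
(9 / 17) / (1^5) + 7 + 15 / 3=213/17 = 12.53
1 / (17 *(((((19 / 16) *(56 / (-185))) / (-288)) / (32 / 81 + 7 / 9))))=59200/1071 = 55.28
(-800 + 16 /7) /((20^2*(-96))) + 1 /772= 71557/3242400 = 0.02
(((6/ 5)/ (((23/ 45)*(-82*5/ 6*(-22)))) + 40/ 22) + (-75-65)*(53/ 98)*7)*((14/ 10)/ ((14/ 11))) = -27394069/47150 = -581.00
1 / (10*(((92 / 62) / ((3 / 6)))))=31/920 = 0.03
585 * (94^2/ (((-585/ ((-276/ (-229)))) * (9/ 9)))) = -2438736/229 = -10649.50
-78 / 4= -39/2 = -19.50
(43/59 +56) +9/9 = 57.73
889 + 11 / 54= 48017/54 = 889.20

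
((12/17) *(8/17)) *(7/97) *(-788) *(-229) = 121263744/28033 = 4325.75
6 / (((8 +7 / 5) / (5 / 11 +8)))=5.40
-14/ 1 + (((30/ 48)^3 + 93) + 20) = 50813/512 = 99.24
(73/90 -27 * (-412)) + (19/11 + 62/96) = 88127299/7920 = 11127.18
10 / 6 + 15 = 50/3 = 16.67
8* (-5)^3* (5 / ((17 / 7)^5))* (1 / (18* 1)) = -42017500/12778713 = -3.29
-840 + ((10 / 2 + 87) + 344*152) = 51540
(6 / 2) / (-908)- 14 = -12715/908 = -14.00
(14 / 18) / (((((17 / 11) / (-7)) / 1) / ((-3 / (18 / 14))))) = 3773/459 = 8.22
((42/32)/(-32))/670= -21/343040 = 0.00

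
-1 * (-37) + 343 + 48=428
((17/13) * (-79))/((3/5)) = -6715/39 = -172.18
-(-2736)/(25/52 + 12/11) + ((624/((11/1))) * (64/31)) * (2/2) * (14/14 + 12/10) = 8983104/4495 = 1998.47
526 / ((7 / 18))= 1352.57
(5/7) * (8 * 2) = 80/7 = 11.43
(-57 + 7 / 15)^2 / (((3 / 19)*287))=13662976/193725 = 70.53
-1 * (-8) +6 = 14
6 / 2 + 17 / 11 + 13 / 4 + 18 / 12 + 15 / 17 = 7613/748 = 10.18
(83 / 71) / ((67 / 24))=1992/4757 = 0.42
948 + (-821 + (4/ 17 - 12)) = 1959/17 = 115.24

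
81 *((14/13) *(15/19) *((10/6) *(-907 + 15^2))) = -19334700/247 = -78278.14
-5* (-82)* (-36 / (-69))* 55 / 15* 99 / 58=892980/667 = 1338.80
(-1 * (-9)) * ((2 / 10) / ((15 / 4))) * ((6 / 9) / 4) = 2/25 = 0.08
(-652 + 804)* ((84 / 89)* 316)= 45333.57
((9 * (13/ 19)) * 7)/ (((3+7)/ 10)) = 819/19 = 43.11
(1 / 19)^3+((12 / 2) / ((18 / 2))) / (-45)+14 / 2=6468172/925965 = 6.99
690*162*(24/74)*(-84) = -112674240/37 = -3045249.73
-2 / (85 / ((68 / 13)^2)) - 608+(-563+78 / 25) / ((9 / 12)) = -17176532/12675 = -1355.15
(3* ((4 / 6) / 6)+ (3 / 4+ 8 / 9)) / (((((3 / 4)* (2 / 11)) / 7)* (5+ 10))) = 5467/810 = 6.75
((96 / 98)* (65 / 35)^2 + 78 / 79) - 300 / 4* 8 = -112979274/189679 = -595.63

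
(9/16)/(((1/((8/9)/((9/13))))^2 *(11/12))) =2704/2673 = 1.01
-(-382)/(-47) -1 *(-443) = 20439/47 = 434.87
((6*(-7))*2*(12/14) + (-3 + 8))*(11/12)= -737/12 = -61.42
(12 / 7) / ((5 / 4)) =48/35 = 1.37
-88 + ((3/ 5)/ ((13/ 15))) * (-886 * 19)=-152650/13 = -11742.31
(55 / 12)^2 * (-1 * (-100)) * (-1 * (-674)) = 1415868.06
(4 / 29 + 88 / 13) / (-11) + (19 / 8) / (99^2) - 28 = -846228997/29559816 = -28.63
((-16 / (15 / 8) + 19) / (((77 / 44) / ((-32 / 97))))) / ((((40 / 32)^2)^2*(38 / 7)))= -2572288/17278125 = -0.15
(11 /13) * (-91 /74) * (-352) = 13552/37 = 366.27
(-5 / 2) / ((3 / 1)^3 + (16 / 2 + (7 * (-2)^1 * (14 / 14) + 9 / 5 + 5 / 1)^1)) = -25/278 = -0.09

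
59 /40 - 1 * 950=-37941/40 = -948.52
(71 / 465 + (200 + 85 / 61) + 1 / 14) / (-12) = -80064349/4765320 = -16.80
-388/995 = -0.39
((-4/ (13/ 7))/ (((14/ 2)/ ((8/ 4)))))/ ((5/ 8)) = -64/65 = -0.98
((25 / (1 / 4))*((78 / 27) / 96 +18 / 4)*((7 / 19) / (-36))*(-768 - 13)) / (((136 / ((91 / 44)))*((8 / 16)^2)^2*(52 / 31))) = 277711175/528768 = 525.20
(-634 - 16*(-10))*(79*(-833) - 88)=31234230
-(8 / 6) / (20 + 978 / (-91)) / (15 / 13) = -2366/18945 = -0.12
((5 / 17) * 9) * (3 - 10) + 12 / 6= -281/17 = -16.53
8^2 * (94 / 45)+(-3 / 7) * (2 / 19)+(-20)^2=3193858/5985 = 533.64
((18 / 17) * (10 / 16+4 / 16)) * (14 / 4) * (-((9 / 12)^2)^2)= -1.03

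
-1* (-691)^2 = -477481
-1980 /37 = -53.51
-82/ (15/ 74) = -6068/15 = -404.53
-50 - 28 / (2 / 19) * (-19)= 5004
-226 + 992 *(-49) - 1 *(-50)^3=76166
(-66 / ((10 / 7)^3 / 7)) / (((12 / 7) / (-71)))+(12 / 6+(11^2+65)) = 13502267/2000 = 6751.13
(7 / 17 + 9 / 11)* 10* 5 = 11500/187 = 61.50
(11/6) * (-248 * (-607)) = 827948/3 = 275982.67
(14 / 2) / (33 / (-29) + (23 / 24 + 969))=4872/674299 = 0.01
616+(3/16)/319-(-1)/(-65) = 204359251/331760 = 615.99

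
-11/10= -1.10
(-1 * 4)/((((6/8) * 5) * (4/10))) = -8/3 = -2.67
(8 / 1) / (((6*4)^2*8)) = 1/576 = 0.00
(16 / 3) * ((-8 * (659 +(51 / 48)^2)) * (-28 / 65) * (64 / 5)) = 50472576/325 = 155300.23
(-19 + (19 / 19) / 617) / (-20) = 5861/6170 = 0.95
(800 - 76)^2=524176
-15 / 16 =-0.94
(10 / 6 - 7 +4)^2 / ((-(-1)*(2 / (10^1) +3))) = 5/9 = 0.56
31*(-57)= -1767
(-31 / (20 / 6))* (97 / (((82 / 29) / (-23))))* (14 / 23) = 1831263/410 = 4466.50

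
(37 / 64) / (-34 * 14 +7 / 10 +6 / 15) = -185/151968 = 0.00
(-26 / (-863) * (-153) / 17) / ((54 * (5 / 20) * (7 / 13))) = -676/18123 = -0.04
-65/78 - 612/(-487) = 1237/2922 = 0.42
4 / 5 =0.80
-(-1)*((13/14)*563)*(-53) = -387907/14 = -27707.64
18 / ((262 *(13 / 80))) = 720/1703 = 0.42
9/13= 0.69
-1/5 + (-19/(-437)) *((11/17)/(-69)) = -27034/134895 = -0.20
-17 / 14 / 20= -17/280 = -0.06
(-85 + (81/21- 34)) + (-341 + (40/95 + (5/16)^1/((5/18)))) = -483691/1064 = -454.60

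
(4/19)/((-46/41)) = -82/437 = -0.19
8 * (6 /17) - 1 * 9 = -105/17 = -6.18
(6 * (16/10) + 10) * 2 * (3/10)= 294/25 = 11.76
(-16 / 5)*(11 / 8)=-22/5 = -4.40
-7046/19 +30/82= -288601/779 = -370.48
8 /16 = 1/2 = 0.50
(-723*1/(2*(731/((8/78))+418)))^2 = 2090916/910892761 = 0.00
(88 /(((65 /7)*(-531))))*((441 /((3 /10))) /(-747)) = 60368/1718847 = 0.04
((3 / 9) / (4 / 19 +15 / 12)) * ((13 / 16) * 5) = 1235/1332 = 0.93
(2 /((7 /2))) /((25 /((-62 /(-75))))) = 248/13125 = 0.02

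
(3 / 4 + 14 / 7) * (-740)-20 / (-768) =-2034.97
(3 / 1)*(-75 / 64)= -225/64 = -3.52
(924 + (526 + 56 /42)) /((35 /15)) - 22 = 600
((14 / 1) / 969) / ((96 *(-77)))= -1/511632 = 0.00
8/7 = 1.14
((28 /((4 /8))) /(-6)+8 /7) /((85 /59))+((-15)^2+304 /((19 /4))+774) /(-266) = -656689/67830 = -9.68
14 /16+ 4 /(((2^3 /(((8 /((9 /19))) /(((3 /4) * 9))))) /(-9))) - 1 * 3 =-2891/216 = -13.38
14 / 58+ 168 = 168.24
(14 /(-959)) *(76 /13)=-152/1781 = -0.09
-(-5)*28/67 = 140/67 = 2.09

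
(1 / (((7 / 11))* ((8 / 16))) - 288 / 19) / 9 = -1598/1197 = -1.34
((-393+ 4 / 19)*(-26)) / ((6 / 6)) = 194038/19 = 10212.53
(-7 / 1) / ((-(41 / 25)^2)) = 4375/1681 = 2.60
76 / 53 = 1.43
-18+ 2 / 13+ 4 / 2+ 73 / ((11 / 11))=743/13 = 57.15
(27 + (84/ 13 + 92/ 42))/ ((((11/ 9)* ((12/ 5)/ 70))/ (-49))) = -11922925/286 = -41688.55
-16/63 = -0.25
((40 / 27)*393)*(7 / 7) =5240/9 = 582.22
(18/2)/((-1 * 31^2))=-9/961 = -0.01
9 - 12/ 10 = 39/5 = 7.80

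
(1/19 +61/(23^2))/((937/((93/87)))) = 52328/273115823 = 0.00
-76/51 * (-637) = 48412/51 = 949.25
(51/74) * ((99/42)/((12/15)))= 8415/4144 = 2.03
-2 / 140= -1/70 = -0.01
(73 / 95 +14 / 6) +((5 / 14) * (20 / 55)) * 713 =2100118/21945 = 95.70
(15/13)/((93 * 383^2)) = 5/59115667 = 0.00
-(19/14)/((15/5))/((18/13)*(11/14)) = -247/594 = -0.42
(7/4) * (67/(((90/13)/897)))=1823003/120 = 15191.69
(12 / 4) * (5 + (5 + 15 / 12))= 135/4 = 33.75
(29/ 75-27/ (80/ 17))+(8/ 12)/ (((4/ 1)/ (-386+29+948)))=93.15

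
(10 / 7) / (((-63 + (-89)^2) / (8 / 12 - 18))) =-260/82509 = 0.00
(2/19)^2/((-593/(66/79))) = -264/16911767 = 0.00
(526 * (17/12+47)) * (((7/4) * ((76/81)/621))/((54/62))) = 630006769/8148762 = 77.31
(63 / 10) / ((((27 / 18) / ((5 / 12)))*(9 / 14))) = 49/18 = 2.72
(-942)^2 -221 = 887143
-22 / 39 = -0.56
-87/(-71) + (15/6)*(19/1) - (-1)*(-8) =5783/142 = 40.73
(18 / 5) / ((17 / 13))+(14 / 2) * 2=1424/85 = 16.75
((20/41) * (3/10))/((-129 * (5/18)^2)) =-0.01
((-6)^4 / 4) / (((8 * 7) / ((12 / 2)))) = 34.71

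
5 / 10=1/2 = 0.50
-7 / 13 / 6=-7/78 = -0.09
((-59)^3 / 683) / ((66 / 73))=-14992667/45078 = -332.59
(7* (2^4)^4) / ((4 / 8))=917504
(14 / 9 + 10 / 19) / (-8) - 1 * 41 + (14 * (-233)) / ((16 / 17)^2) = -81505493/21888 = -3723.75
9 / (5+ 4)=1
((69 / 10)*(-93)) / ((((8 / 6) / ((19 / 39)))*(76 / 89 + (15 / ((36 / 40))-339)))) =32553441/44634200 = 0.73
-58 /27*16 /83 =-928/2241 = -0.41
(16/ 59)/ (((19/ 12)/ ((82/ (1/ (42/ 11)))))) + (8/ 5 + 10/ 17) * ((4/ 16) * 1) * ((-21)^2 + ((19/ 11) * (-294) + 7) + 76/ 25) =591248829/26203375 = 22.56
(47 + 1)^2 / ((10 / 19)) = 21888/5 = 4377.60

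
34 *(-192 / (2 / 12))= -39168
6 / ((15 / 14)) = 28/5 = 5.60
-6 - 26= -32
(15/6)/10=0.25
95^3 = 857375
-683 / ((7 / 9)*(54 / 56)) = -2732/3 = -910.67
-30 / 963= -0.03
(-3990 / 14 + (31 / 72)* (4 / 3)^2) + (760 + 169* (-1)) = 24848/81 = 306.77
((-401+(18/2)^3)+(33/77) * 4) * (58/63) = 133864/441 = 303.55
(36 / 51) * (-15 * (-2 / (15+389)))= 90/1717 = 0.05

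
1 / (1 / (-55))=-55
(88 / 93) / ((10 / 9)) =132/155 = 0.85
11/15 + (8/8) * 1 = 26/15 = 1.73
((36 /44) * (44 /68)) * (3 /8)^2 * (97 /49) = 7857/53312 = 0.15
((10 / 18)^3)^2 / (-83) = -15625/44109603 = 0.00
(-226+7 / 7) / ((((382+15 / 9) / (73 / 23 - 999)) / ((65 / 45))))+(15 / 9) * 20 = 69641500/79419 = 876.89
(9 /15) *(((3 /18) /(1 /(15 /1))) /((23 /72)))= 108/23 = 4.70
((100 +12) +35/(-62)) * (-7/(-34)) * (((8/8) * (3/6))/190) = 48363/801040 = 0.06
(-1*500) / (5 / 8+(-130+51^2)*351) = -4000/6938573 = 0.00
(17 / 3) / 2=17/6 = 2.83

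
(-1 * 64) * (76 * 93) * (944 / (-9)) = 142340096/3 = 47446698.67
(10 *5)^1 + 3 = 53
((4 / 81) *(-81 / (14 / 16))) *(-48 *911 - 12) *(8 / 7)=228519.18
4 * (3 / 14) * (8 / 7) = 48/49 = 0.98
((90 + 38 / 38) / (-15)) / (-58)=91/870 = 0.10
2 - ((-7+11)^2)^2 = -254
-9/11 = -0.82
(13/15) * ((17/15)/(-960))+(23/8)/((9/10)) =689779/216000 = 3.19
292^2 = 85264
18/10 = 1.80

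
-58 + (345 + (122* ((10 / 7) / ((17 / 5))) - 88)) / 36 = -49.44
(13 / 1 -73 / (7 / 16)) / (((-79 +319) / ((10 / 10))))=-359/560 = -0.64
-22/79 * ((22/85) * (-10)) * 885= 856680/1343 = 637.89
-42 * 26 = -1092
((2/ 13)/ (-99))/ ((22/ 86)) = -86/14157 = -0.01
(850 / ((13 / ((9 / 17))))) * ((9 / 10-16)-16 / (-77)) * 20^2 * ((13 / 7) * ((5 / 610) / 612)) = -2866750/558943 = -5.13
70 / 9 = 7.78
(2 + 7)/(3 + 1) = 9/4 = 2.25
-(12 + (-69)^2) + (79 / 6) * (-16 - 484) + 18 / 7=-238429/21 = -11353.76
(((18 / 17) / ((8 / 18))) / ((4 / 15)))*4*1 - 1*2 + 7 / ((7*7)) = 8063/238 = 33.88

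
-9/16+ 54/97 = -9/1552 = -0.01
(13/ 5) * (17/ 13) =17/5 = 3.40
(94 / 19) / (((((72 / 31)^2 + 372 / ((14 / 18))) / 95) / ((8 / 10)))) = 13454/17307 = 0.78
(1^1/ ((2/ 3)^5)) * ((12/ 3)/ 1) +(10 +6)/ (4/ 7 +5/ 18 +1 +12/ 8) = 59337/1688 = 35.15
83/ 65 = 1.28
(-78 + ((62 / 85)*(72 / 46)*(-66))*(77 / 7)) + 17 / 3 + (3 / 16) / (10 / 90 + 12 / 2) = -186044357/206448 = -901.17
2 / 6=1/3 = 0.33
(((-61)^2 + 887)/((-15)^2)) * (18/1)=9216/25 = 368.64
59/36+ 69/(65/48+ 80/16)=12.50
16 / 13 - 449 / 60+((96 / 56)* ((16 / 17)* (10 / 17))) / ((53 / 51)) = -26266439/4919460 = -5.34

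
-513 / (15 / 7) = -1197/5 = -239.40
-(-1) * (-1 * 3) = -3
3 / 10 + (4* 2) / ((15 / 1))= 5/6 = 0.83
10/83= 0.12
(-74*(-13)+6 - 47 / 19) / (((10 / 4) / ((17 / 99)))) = 41582/627 = 66.32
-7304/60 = -1826/15 = -121.73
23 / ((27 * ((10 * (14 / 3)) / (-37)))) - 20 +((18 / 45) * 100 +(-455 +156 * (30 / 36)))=-385151/1260 = -305.68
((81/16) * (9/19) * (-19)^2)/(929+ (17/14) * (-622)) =5103/1024 = 4.98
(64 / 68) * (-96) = -1536/17 = -90.35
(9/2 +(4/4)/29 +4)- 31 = -1303/58 = -22.47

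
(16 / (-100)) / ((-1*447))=4/11175 = 0.00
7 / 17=0.41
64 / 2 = 32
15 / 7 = 2.14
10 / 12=5/6 = 0.83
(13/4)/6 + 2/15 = 27/40 = 0.68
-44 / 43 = -1.02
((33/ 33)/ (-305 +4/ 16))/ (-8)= 1/2438 = 0.00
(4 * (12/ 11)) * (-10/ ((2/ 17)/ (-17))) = 69360/11 = 6305.45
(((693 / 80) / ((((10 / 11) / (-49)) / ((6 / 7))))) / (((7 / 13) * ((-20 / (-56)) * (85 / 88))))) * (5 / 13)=-1760913/2125 = -828.66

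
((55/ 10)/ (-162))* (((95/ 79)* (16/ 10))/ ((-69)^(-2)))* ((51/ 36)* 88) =-82699628/2133 = -38771.51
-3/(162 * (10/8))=-0.01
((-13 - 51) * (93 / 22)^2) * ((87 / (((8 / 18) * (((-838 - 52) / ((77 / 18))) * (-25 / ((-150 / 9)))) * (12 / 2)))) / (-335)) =-585249/1639825 = -0.36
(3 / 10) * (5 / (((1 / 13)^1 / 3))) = 117/2 = 58.50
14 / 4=7/2 = 3.50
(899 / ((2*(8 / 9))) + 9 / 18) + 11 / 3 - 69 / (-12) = 24749/48 = 515.60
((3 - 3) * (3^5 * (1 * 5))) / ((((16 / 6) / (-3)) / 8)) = 0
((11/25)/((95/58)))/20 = 0.01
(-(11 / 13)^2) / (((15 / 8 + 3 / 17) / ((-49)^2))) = -837.96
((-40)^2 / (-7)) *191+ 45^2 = -291425/7 = -41632.14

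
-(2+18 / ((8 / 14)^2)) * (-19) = 8683/8 = 1085.38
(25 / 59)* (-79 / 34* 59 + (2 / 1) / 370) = -4311255/74222 = -58.09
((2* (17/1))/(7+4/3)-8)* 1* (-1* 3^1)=294/25 = 11.76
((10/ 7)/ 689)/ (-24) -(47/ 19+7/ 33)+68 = 263348313/4032028 = 65.31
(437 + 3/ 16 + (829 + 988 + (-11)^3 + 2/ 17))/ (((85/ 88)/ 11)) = 10514.82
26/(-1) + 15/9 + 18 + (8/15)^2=-1361/225 = -6.05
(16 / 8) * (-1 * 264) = -528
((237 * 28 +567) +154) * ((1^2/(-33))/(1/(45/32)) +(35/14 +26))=73695069/352 = 209360.99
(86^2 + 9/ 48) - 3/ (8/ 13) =118261/16 = 7391.31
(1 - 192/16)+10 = -1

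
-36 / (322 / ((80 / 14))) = -720/1127 = -0.64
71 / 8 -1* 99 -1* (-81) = -73/8 = -9.12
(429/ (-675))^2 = 20449/50625 = 0.40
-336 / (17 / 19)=-6384/17 = -375.53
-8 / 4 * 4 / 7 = -8/7 = -1.14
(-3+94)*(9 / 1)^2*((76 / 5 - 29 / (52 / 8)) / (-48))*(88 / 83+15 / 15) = -11279331/3320 = -3397.39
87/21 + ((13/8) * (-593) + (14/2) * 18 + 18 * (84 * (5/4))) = 59165/56 = 1056.52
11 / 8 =1.38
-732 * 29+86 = -21142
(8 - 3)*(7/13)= 35/13 = 2.69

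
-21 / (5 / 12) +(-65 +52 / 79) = -45323/395 = -114.74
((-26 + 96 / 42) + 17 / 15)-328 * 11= -381211/105 = -3630.58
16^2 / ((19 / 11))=2816/19 = 148.21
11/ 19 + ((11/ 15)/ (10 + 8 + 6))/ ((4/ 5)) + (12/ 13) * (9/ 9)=109565/71136 = 1.54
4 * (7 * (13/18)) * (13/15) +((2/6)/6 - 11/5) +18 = 9013/270 = 33.38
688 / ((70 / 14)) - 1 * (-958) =5478/5 = 1095.60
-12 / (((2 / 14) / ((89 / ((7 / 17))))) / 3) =-54468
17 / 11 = 1.55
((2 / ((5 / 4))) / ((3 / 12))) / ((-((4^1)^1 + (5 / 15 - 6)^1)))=96/25 = 3.84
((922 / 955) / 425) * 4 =3688/405875 = 0.01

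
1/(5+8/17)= 17/93 = 0.18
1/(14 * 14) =1/196 = 0.01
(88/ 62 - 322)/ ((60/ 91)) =-452179/930 = -486.21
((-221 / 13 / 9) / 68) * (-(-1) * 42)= -7/6 = -1.17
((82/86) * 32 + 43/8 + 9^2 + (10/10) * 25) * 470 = 11470115/172 = 66686.72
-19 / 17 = -1.12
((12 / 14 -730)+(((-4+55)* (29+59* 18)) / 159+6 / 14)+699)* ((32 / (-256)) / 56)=-118805/166208 = -0.71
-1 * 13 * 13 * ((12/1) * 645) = -1308060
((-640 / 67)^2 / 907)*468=191692800/4071523 = 47.08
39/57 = 13/19 = 0.68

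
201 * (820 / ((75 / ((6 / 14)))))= 32964/35 = 941.83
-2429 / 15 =-161.93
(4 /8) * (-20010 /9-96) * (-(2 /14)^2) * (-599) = -42529/3 = -14176.33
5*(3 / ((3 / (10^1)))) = 50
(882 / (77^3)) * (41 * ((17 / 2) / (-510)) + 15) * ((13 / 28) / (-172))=-33501/448706720 = 0.00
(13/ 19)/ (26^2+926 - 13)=13/30191 = 0.00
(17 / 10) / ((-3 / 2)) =-17/15 = -1.13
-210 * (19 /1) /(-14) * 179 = 51015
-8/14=-4/7 = -0.57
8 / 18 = 4/9 = 0.44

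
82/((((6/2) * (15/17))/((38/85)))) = 3116/225 = 13.85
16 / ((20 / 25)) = 20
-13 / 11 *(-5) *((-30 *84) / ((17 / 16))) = -14014.97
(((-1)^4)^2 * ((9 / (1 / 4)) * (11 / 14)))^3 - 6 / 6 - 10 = 7758619/343 = 22619.88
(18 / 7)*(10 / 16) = 45/28 = 1.61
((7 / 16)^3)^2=117649/16777216 = 0.01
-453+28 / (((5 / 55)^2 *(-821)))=-375301/821 = -457.13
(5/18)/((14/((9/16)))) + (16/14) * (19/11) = 1.99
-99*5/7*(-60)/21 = 9900/49 = 202.04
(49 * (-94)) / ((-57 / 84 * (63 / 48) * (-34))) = -147392/969 = -152.11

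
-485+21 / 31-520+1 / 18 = -560381/558 = -1004.27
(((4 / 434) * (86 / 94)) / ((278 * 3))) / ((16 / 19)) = 817/68047728 = 0.00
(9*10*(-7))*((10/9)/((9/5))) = -3500/9 = -388.89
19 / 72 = 0.26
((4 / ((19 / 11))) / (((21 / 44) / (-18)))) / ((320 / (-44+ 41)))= 1089/1330 = 0.82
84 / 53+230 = 12274/53 = 231.58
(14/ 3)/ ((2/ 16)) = 112/3 = 37.33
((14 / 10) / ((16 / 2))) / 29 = 7/1160 = 0.01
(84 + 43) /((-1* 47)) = -127/47 = -2.70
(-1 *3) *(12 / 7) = -36/7 = -5.14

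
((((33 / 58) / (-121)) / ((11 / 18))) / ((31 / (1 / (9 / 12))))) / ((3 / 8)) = -96/108779 = 0.00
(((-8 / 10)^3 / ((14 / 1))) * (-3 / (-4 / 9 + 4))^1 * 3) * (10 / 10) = 81/875 = 0.09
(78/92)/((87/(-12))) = -78/667 = -0.12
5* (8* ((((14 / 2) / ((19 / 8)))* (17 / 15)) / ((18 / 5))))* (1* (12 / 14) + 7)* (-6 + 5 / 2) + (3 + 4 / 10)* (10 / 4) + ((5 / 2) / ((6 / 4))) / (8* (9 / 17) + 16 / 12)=-147420413/145692 = -1011.86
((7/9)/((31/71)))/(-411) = -497/114669 = 0.00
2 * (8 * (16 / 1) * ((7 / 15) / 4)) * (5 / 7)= 64/3 = 21.33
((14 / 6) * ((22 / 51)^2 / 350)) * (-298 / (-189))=72116/36869175 = 0.00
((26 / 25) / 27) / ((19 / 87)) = 754/4275 = 0.18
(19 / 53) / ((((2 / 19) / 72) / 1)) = 12996/53 = 245.21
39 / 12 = 13/4 = 3.25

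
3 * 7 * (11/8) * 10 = 1155/4 = 288.75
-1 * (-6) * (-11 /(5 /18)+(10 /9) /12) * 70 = -149338/9 = -16593.11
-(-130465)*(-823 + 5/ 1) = -106720370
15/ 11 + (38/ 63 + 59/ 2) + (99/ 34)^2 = 32000407/801108 = 39.95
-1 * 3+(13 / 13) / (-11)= -34/11 = -3.09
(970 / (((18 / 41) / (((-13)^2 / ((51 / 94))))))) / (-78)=-12149735/1377 = -8823.34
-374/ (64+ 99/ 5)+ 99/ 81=-12221/3771 = -3.24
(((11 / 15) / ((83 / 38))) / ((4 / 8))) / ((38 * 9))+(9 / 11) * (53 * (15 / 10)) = 16034839/246510 = 65.05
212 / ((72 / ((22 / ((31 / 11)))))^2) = 2.49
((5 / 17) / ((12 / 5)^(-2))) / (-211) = -144/17935 = -0.01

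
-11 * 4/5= -8.80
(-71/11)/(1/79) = -5609/11 = -509.91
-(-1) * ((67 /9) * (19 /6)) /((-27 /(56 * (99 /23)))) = -392084/1863 = -210.46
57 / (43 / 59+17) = 3363/1046 = 3.22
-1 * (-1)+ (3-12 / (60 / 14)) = 6/5 = 1.20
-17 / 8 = -2.12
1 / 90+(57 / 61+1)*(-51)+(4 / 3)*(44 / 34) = -9045463/93330 = -96.92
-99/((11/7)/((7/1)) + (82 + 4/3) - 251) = 14553/24614 = 0.59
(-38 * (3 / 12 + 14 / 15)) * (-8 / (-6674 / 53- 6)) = -3763/1380 = -2.73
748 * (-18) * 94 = -1265616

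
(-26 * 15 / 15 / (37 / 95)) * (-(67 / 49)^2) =11087830/88837 = 124.81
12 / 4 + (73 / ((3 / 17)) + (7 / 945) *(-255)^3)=-367225/3 = -122408.33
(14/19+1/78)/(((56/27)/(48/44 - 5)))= -39087/27664 = -1.41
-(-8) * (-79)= -632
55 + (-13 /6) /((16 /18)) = 841/16 = 52.56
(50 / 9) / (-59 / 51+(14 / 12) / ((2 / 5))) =3400/1077 = 3.16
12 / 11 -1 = 1/11 = 0.09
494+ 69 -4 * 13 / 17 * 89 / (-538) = 2576913/4573 = 563.51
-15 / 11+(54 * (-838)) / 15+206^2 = 2167981/55 = 39417.84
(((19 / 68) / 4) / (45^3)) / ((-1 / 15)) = -19/1652400 = 0.00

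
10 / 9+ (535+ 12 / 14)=33829/63 = 536.97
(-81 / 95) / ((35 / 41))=-3321/3325 = -1.00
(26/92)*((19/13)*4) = 38/23 = 1.65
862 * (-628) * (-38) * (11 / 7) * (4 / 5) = 25860394.06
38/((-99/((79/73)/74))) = -1501/267399 = -0.01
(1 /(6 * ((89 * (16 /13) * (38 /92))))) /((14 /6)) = 299/189392 = 0.00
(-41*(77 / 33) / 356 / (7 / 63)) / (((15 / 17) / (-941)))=4591139/1780 = 2579.29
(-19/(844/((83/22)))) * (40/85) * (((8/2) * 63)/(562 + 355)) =-56772/5168867 = -0.01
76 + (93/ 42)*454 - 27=7380/7 = 1054.29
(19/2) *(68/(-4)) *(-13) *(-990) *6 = -12471030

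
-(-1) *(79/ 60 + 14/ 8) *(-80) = -736/3 = -245.33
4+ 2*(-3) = -2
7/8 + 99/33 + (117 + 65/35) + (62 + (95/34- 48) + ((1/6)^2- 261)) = -1040549/8568 = -121.45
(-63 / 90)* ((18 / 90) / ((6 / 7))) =-49/300 = -0.16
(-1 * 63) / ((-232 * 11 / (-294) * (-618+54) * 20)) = 3087/4797760 = 0.00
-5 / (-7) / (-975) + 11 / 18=4999/8190 = 0.61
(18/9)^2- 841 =-837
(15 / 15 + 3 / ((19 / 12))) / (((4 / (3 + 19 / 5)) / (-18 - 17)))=-6545/38 = -172.24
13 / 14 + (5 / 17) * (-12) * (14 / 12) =-759/238 = -3.19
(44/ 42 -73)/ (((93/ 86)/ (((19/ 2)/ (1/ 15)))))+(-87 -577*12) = -10736596/651 = -16492.47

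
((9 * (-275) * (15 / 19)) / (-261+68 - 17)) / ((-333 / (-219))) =60225/9842 = 6.12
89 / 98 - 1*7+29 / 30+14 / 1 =6523/735 = 8.87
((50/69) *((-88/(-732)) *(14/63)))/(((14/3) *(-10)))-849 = -225126893/265167 = -849.00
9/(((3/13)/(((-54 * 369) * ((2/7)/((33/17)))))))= -8807292/77 = -114380.42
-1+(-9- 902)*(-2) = 1821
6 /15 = 2/5 = 0.40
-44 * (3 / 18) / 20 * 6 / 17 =-11/85 = -0.13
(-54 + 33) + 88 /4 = 1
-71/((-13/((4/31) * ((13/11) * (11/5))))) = 284/155 = 1.83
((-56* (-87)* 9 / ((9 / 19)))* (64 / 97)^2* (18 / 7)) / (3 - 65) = -487489536/291679 = -1671.32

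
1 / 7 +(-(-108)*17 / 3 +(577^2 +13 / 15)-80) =35013511/105 = 333462.01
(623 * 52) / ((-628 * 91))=-89/157 = -0.57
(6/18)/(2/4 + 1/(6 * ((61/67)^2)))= 3721/7826 = 0.48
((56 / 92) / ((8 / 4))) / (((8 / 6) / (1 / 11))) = 21/1012 = 0.02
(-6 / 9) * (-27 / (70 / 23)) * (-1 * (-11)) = 2277/35 = 65.06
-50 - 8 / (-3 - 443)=-11146/223 = -49.98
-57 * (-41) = 2337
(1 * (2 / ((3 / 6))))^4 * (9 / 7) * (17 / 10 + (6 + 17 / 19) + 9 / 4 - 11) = -33984/665 = -51.10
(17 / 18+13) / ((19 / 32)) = 4016/171 = 23.49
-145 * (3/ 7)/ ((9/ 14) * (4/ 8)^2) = -1160/3 = -386.67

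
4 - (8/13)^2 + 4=7.62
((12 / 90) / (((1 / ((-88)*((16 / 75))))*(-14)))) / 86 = 704/338625 = 0.00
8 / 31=0.26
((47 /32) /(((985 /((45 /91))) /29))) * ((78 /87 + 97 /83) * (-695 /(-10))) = 292279887/95228224 = 3.07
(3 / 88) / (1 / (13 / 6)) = 13/176 = 0.07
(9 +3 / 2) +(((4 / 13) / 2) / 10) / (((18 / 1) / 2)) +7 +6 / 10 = 21179/1170 = 18.10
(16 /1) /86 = 8/43 = 0.19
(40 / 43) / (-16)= -5/86 = -0.06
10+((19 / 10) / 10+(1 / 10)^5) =1019001/100000 = 10.19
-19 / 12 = -1.58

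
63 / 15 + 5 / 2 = 6.70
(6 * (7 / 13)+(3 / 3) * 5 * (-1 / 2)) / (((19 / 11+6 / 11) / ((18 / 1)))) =1881/325 = 5.79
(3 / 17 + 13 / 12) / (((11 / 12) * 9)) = 257/1683 = 0.15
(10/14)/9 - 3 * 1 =-184/63 = -2.92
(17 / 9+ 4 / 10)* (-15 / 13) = -103/39 = -2.64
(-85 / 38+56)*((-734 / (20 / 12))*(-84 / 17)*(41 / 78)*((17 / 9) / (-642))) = -23909683/132145 = -180.94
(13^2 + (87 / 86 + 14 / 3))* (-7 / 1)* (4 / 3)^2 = -2523752/1161 = -2173.77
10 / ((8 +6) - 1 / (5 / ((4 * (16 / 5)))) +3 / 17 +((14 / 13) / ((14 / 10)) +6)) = 55250/101581 = 0.54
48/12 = 4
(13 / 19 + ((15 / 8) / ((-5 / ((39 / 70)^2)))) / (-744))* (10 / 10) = 126409699/184710400 = 0.68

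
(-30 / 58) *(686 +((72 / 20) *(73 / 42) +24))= -75207/203 = -370.48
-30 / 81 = -0.37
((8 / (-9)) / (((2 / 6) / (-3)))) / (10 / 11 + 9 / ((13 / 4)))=572/263 = 2.17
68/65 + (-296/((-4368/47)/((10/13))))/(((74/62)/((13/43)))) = 97829/58695 = 1.67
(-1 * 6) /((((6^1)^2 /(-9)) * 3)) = 0.50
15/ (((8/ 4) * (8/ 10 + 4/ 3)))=225/64 = 3.52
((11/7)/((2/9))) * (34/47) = 1683/329 = 5.12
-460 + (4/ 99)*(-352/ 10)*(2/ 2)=-20764/45 = -461.42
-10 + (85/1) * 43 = 3645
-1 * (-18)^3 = 5832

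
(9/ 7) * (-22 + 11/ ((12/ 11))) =-429/28 = -15.32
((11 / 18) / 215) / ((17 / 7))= 77/65790 = 0.00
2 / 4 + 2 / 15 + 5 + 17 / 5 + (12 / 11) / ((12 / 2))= 3041/330 = 9.22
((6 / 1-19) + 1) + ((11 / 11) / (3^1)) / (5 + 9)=-503/42 = -11.98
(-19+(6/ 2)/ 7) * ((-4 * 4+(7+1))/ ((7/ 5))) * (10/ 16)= 3250/49 = 66.33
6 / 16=3/8 = 0.38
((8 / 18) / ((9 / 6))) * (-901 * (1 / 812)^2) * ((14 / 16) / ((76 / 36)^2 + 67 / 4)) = -2703/161798308 = 0.00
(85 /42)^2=7225/1764 = 4.10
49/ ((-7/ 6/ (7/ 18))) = -49/3 = -16.33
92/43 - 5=-123/43 = -2.86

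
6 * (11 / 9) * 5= 36.67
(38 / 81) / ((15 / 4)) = 152/1215 = 0.13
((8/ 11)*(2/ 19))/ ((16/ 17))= 17/209 = 0.08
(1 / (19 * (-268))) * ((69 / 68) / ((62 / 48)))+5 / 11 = 6706433/14759162 = 0.45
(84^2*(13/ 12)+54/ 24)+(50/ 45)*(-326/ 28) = 1923595/252 = 7633.31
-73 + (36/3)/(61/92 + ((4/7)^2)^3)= -140505079/2517807 = -55.80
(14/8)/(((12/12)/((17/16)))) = 1.86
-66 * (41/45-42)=2711.87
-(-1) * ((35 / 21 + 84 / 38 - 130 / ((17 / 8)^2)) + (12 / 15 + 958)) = 76919707/82365 = 933.89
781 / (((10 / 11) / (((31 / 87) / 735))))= 266321/639450 = 0.42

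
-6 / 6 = -1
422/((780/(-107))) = -22577/390 = -57.89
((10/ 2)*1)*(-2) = -10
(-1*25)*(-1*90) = 2250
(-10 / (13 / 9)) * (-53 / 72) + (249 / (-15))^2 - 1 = 363553/1300 = 279.66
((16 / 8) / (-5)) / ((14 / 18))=-18/35 = -0.51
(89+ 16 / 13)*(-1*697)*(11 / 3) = -2997797/13 = -230599.77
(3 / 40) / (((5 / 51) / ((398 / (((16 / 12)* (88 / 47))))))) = 4293027/35200 = 121.96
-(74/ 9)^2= -5476/81 = -67.60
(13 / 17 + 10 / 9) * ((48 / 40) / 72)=0.03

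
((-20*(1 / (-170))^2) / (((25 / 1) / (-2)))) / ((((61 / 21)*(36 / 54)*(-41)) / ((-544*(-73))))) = -147168/5314625 = -0.03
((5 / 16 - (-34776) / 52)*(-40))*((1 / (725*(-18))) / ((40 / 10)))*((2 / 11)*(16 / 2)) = 139169/186615 = 0.75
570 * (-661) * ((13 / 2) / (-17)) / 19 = 128895/17 = 7582.06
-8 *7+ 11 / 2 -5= -111/2 = -55.50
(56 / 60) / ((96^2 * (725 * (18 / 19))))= 133/902016000 = 0.00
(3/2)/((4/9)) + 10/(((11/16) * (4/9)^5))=296433/352 = 842.14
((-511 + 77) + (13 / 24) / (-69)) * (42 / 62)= -294.01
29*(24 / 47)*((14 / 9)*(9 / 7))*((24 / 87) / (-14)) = -192/329 = -0.58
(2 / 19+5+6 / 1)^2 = 44521/361 = 123.33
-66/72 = -0.92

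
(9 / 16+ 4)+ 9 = 217/16 = 13.56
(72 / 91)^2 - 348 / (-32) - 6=364431/66248 = 5.50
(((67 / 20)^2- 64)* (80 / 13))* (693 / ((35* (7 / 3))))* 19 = -119129373/2275 = -52364.56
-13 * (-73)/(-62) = -949/62 = -15.31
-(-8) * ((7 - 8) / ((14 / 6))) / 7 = -24/49 = -0.49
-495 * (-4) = 1980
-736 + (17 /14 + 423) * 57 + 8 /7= 328235/14 = 23445.36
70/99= 0.71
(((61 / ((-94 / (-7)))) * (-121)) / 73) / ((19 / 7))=-361669/130378 = -2.77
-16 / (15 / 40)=-128/3 = -42.67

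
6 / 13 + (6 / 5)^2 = 618/325 = 1.90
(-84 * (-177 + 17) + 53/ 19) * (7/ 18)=1787891/342 = 5227.75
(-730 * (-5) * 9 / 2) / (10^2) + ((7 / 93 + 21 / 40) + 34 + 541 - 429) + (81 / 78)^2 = 196103317/628680 = 311.93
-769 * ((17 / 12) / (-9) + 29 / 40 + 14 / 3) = -4347157/1080 = -4025.15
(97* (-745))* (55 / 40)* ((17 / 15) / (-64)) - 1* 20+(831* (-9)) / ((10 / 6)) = -21103277/7680 = -2747.82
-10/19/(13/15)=-150/247 = -0.61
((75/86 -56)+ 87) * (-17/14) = -38.70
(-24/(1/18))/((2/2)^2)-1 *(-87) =-345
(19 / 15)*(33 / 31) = 209/155 = 1.35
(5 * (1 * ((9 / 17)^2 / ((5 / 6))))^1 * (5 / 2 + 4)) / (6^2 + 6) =1053/4046 = 0.26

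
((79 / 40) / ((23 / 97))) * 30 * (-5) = -114945/92 = -1249.40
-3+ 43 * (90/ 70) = 366/7 = 52.29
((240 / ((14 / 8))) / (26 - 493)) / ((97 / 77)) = -10560/45299 = -0.23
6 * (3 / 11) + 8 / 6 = 98/33 = 2.97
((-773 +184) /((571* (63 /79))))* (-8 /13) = 372248/467649 = 0.80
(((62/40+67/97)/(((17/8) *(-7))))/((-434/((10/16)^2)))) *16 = 3105/1431332 = 0.00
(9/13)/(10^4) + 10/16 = 81259/130000 = 0.63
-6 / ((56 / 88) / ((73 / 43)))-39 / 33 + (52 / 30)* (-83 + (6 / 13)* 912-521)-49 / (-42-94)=-451414763/1350888 = -334.16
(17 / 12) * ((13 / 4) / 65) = 17/240 = 0.07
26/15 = 1.73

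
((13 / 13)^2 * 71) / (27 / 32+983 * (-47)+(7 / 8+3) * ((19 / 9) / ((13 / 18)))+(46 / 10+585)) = -147680/94846397 = 0.00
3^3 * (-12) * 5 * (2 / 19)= -3240/19 = -170.53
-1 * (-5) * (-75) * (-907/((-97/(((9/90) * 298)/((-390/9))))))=6081435/2522 = 2411.35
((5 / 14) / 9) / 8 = 5/1008 = 0.00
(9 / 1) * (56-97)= -369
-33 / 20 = -1.65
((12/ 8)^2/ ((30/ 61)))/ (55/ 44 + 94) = 61/1270 = 0.05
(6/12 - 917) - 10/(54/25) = -49741/54 = -921.13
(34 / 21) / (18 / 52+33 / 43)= 38012/26145 = 1.45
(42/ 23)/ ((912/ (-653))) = -4571/3496 = -1.31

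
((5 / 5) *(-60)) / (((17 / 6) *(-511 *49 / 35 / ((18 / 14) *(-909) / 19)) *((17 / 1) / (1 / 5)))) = -2945160/137489149 = -0.02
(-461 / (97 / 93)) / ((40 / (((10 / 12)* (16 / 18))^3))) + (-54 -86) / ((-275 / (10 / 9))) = -27480272/7000587 = -3.93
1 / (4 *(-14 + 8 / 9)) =-9/472 = -0.02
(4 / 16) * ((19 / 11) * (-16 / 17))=-0.41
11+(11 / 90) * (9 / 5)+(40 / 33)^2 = 690929/54450 = 12.69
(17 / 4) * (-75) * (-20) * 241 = 1536375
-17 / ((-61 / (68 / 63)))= 1156/3843 = 0.30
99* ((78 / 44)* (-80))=-14040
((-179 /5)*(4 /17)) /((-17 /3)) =2148/1445 = 1.49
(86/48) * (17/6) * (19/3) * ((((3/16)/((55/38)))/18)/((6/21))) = 1847237/2280960 = 0.81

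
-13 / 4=-3.25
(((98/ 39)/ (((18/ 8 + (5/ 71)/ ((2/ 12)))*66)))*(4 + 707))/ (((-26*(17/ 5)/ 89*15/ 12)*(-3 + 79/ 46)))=6.36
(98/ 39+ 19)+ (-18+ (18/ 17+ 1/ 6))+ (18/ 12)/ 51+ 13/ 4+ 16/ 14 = 9.16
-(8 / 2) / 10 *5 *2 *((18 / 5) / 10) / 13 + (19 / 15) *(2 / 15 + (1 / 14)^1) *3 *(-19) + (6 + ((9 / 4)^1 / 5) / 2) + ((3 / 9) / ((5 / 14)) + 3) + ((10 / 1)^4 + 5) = 10000.26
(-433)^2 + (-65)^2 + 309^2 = 287195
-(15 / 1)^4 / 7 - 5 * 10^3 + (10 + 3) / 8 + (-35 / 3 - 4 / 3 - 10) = -686197/56 = -12253.52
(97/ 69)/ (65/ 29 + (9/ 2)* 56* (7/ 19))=53447/3614979 = 0.01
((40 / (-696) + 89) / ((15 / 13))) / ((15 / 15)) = 100594/1305 = 77.08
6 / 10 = 3/5 = 0.60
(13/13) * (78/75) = 26/25 = 1.04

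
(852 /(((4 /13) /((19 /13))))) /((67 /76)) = 307572/67 = 4590.63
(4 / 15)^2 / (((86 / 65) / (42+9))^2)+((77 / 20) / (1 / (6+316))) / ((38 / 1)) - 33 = 73973913/702620 = 105.28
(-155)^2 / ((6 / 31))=744775/6 = 124129.17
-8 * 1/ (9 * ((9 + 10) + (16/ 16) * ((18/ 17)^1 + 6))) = -136/3987 = -0.03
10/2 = 5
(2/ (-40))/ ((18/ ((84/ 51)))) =-7/1530 = 0.00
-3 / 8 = -0.38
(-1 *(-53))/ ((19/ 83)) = 4399/19 = 231.53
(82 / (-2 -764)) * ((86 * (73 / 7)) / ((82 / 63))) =-28251/383 = -73.76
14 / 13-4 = -38/13 = -2.92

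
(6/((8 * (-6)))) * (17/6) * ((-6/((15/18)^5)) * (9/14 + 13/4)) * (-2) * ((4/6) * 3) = -1801116/21875 = -82.34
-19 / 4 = -4.75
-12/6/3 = -2/3 = -0.67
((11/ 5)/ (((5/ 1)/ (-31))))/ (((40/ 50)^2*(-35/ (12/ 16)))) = 1023/2240 = 0.46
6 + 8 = 14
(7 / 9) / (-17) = -7/153 = -0.05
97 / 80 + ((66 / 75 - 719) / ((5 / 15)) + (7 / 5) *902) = -356139/400 = -890.35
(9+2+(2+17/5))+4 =102/5 = 20.40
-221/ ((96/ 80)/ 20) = -11050/3 = -3683.33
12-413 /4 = -365/4 = -91.25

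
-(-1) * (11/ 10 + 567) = 5681/10 = 568.10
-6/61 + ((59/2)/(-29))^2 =192157/205204 = 0.94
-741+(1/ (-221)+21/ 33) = -740.37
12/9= 1.33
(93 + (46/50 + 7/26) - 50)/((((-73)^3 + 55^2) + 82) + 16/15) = -86169/752522420 = 0.00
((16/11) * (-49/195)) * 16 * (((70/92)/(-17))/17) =43904/2851563 = 0.02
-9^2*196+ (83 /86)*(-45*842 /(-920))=-125296425/7912 = -15836.25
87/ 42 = 29/14 = 2.07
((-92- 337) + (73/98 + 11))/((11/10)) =-204455/539 = -379.32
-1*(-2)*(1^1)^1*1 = 2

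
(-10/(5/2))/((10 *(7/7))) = -2/5 = -0.40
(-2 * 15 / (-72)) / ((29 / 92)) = 1.32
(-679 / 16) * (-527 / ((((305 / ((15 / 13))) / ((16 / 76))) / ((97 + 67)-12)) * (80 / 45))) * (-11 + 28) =164245347/6344 = 25889.87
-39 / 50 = -0.78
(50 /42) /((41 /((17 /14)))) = 425/12054 = 0.04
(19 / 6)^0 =1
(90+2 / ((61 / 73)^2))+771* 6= 17558894/3721 = 4718.86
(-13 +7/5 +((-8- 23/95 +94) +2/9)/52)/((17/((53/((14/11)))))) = -257816009/10581480 = -24.36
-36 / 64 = -9/16 = -0.56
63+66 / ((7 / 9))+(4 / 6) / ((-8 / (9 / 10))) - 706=-558.22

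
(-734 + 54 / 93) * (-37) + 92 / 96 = 20190281/744 = 27137.47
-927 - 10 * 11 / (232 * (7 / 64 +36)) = -62127493/67019 = -927.01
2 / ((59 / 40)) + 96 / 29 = 7984/1711 = 4.67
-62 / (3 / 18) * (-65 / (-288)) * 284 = -143065/6 = -23844.17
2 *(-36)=-72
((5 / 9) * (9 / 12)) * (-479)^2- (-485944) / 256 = 9359869/96 = 97498.64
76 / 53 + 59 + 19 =4210/53 = 79.43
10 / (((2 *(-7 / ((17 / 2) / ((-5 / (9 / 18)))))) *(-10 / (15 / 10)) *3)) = -17/560 = -0.03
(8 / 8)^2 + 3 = 4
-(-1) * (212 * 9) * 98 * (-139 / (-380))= 6497694/95 = 68396.78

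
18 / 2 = 9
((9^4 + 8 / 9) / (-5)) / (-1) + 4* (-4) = 1296.38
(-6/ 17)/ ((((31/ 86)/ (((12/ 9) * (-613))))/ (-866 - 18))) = -21930688/31 = -707441.55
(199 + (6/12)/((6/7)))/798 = 2395/9576 = 0.25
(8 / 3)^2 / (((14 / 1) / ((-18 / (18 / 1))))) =-0.51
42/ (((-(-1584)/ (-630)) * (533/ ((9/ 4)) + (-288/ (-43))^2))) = -12231135/206296816 = -0.06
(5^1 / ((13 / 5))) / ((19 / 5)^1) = 125/247 = 0.51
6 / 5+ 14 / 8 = 59/20 = 2.95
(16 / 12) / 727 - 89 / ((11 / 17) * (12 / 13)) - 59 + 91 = -11228339/95964 = -117.01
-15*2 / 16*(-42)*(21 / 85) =1323/68 = 19.46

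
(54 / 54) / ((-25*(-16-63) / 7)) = 7/1975 = 0.00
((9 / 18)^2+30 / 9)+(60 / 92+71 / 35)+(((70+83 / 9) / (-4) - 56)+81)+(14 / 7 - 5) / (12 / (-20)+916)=16515658/1441755 = 11.46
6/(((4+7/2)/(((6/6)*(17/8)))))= 17/10 = 1.70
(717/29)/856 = 717/24824 = 0.03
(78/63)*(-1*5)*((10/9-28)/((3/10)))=314600/567 = 554.85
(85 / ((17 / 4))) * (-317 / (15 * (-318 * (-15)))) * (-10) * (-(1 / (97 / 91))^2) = -10500308/13464279 = -0.78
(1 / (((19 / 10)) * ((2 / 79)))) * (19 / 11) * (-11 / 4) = -395/4 = -98.75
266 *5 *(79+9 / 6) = 107065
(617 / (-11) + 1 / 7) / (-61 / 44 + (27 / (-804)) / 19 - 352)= 914014/5773243 = 0.16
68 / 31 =2.19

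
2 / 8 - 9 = -35/4 = -8.75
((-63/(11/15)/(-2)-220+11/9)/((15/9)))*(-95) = 661447/66 = 10021.92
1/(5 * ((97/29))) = 29/485 = 0.06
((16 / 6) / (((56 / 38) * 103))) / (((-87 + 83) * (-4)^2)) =-19/69216 = 0.00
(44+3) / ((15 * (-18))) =-47/270 = -0.17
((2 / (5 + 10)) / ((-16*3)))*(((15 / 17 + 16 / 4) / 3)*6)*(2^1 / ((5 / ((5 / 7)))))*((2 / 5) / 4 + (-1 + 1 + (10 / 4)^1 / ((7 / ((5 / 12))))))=-17347/8996400 = 0.00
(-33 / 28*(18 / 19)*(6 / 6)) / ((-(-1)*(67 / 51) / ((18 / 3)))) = -45441/8911 = -5.10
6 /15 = 2/5 = 0.40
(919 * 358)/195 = 329002/195 = 1687.19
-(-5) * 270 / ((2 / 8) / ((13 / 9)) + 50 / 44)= 772200/749 = 1030.97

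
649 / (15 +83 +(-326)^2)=649/106374 = 0.01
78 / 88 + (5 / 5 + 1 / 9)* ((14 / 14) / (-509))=178219/201564 = 0.88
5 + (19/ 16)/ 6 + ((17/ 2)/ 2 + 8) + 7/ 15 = 8599/480 = 17.91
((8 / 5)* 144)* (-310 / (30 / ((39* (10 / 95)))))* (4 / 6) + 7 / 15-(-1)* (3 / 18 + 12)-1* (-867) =-3212657/570 = -5636.24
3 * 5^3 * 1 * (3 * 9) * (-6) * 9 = -546750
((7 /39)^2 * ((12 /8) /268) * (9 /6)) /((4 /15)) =735/724672 = 0.00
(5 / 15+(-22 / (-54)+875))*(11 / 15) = 52019/81 = 642.21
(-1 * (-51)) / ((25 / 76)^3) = 22387776/15625 = 1432.82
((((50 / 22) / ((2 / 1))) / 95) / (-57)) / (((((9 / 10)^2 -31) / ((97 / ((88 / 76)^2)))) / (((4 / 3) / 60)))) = 2425/216987606 = 0.00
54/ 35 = 1.54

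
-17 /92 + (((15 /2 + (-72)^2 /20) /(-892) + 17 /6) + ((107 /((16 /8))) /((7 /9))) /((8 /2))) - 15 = 9792877/2154180 = 4.55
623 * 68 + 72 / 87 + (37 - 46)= 1228319/29 = 42355.83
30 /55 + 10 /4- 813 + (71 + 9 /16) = -129957/176 = -738.39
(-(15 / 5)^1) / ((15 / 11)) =-11/5 = -2.20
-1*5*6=-30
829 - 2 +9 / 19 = 15722/19 = 827.47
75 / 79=0.95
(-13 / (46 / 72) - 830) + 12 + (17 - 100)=-21191/23 = -921.35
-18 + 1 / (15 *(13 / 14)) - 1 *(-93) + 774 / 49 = 868241/9555 = 90.87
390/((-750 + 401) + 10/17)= -6630/5923 = -1.12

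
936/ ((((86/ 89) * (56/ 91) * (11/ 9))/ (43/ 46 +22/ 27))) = 98052279/43516 = 2253.25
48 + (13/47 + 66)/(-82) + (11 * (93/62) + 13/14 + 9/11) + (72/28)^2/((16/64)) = 190878417/2077306 = 91.89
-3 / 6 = -0.50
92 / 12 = 23/3 = 7.67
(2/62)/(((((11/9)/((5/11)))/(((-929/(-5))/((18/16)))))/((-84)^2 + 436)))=14844.19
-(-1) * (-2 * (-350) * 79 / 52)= 13825/13 = 1063.46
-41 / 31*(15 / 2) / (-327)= 205/6758 = 0.03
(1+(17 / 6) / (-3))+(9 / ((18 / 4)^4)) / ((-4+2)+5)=275/4374 = 0.06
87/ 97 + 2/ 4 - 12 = -2057/194 = -10.60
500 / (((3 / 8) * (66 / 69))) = 46000/33 = 1393.94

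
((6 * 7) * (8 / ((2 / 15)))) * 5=12600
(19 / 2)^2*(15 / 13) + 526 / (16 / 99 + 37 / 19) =72930417/206284 = 353.54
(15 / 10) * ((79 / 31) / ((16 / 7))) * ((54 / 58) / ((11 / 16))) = 44793/19778 = 2.26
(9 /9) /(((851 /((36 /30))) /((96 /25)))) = 576/106375 = 0.01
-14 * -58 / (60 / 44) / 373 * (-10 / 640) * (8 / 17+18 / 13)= -91553/1978392 = -0.05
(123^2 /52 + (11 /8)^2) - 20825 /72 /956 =523521737/1789632 = 292.53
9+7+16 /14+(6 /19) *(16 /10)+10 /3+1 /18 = 251813/11970 = 21.04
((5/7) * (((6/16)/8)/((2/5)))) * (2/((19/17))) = 1275/8512 = 0.15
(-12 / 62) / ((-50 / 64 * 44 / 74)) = 3552/8525 = 0.42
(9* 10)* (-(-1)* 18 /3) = 540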